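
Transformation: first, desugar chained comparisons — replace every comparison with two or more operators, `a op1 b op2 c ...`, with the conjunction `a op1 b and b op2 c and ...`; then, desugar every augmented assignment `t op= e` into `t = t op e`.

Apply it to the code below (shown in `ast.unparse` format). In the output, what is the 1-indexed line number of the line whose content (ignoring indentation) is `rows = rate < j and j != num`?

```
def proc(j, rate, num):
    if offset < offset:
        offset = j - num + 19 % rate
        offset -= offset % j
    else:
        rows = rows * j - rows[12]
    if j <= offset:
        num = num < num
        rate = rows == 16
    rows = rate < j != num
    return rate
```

10

Transformed code:
def proc(j, rate, num):
    if offset < offset:
        offset = j - num + 19 % rate
        offset = offset - offset % j
    else:
        rows = rows * j - rows[12]
    if j <= offset:
        num = num < num
        rate = rows == 16
    rows = rate < j and j != num
    return rate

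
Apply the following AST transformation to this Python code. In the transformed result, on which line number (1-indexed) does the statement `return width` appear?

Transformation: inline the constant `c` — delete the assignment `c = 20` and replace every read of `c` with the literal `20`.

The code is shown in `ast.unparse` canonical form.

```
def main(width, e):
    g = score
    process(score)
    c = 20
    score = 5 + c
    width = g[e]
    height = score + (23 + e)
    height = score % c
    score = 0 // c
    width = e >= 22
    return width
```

Transformed code:
def main(width, e):
    g = score
    process(score)
    score = 5 + 20
    width = g[e]
    height = score + (23 + e)
    height = score % 20
    score = 0 // 20
    width = e >= 22
    return width

10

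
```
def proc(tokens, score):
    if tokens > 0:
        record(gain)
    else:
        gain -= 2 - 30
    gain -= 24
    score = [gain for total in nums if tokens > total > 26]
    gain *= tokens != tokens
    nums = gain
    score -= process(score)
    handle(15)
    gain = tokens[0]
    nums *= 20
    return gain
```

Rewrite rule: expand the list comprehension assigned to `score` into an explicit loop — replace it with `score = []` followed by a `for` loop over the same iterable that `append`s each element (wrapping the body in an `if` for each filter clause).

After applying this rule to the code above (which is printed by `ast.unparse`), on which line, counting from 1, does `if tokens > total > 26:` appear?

9

Transformed code:
def proc(tokens, score):
    if tokens > 0:
        record(gain)
    else:
        gain -= 2 - 30
    gain -= 24
    score = []
    for total in nums:
        if tokens > total > 26:
            score.append(gain)
    gain *= tokens != tokens
    nums = gain
    score -= process(score)
    handle(15)
    gain = tokens[0]
    nums *= 20
    return gain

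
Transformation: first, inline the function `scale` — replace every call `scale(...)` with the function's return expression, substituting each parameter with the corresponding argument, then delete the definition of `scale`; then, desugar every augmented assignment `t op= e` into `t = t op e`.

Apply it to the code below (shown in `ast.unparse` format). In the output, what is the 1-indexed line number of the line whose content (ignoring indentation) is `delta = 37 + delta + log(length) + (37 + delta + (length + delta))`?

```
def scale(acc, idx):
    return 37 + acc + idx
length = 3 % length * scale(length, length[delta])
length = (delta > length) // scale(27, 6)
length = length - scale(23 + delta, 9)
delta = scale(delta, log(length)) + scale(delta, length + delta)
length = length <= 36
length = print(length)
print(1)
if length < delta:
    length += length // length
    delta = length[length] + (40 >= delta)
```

4

Transformed code:
length = 3 % length * (37 + length + length[delta])
length = (delta > length) // (37 + 27 + 6)
length = length - (37 + (23 + delta) + 9)
delta = 37 + delta + log(length) + (37 + delta + (length + delta))
length = length <= 36
length = print(length)
print(1)
if length < delta:
    length = length + length // length
    delta = length[length] + (40 >= delta)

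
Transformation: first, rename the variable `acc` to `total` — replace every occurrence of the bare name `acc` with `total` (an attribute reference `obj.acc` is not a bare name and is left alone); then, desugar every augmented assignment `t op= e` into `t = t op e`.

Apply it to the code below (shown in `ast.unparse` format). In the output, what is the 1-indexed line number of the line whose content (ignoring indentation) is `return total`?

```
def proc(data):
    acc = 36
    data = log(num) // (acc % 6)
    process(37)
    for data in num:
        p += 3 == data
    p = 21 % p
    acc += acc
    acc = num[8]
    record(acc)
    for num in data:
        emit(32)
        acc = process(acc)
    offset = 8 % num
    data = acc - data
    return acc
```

16

Transformed code:
def proc(data):
    total = 36
    data = log(num) // (total % 6)
    process(37)
    for data in num:
        p = p + (3 == data)
    p = 21 % p
    total = total + total
    total = num[8]
    record(total)
    for num in data:
        emit(32)
        total = process(total)
    offset = 8 % num
    data = total - data
    return total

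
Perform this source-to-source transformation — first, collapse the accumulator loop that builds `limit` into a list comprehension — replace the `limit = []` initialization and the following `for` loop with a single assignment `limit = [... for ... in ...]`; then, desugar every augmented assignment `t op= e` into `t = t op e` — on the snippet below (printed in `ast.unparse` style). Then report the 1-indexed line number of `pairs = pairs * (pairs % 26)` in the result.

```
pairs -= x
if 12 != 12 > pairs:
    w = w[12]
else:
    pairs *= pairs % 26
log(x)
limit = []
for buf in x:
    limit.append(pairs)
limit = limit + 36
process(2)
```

5

Transformed code:
pairs = pairs - x
if 12 != 12 > pairs:
    w = w[12]
else:
    pairs = pairs * (pairs % 26)
log(x)
limit = [pairs for buf in x]
limit = limit + 36
process(2)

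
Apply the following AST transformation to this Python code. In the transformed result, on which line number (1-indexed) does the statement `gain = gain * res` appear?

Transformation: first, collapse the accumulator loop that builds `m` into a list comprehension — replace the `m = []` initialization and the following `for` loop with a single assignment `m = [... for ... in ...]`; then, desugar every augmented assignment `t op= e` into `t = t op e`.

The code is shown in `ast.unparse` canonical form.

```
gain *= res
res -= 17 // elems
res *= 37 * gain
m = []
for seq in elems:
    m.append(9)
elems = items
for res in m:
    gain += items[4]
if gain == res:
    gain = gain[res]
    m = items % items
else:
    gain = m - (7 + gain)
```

Transformed code:
gain = gain * res
res = res - 17 // elems
res = res * (37 * gain)
m = [9 for seq in elems]
elems = items
for res in m:
    gain = gain + items[4]
if gain == res:
    gain = gain[res]
    m = items % items
else:
    gain = m - (7 + gain)

1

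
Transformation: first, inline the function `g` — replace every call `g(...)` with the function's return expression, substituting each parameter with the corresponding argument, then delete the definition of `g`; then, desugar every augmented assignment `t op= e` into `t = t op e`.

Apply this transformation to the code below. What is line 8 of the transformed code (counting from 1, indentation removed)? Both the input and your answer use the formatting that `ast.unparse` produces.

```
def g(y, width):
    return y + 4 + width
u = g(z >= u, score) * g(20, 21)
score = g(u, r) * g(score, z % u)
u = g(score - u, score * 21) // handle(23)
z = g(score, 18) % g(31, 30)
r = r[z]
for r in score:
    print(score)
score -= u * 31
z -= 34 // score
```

score = score - u * 31

Transformed code:
u = ((z >= u) + 4 + score) * (20 + 4 + 21)
score = (u + 4 + r) * (score + 4 + z % u)
u = (score - u + 4 + score * 21) // handle(23)
z = (score + 4 + 18) % (31 + 4 + 30)
r = r[z]
for r in score:
    print(score)
score = score - u * 31
z = z - 34 // score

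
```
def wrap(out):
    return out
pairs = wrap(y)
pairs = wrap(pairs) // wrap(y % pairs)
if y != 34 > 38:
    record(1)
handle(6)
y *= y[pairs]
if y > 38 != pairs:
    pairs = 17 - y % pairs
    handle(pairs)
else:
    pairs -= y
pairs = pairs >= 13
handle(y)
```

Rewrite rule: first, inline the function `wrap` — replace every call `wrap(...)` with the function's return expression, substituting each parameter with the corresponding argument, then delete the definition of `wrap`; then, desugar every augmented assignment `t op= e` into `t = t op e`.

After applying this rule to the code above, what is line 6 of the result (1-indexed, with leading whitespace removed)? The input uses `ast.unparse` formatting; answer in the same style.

y = y * y[pairs]

Transformed code:
pairs = y
pairs = pairs // (y % pairs)
if y != 34 > 38:
    record(1)
handle(6)
y = y * y[pairs]
if y > 38 != pairs:
    pairs = 17 - y % pairs
    handle(pairs)
else:
    pairs = pairs - y
pairs = pairs >= 13
handle(y)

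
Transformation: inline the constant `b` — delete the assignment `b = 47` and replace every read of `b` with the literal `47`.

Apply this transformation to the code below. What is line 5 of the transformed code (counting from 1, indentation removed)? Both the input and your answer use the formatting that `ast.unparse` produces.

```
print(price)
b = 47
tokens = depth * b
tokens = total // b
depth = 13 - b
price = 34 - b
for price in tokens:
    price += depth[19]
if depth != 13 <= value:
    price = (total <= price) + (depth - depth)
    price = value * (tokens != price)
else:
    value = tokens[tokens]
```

Transformed code:
print(price)
tokens = depth * 47
tokens = total // 47
depth = 13 - 47
price = 34 - 47
for price in tokens:
    price += depth[19]
if depth != 13 <= value:
    price = (total <= price) + (depth - depth)
    price = value * (tokens != price)
else:
    value = tokens[tokens]

price = 34 - 47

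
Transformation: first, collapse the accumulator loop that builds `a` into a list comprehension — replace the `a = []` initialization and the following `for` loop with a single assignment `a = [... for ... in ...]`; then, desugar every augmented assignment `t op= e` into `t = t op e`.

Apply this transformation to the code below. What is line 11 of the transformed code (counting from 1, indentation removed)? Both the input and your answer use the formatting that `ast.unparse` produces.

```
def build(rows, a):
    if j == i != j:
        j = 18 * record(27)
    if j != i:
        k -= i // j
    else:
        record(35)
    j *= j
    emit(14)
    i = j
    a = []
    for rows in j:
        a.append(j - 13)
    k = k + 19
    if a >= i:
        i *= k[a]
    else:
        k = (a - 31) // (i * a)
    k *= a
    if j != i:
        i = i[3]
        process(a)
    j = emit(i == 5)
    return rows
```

Transformed code:
def build(rows, a):
    if j == i != j:
        j = 18 * record(27)
    if j != i:
        k = k - i // j
    else:
        record(35)
    j = j * j
    emit(14)
    i = j
    a = [j - 13 for rows in j]
    k = k + 19
    if a >= i:
        i = i * k[a]
    else:
        k = (a - 31) // (i * a)
    k = k * a
    if j != i:
        i = i[3]
        process(a)
    j = emit(i == 5)
    return rows

a = [j - 13 for rows in j]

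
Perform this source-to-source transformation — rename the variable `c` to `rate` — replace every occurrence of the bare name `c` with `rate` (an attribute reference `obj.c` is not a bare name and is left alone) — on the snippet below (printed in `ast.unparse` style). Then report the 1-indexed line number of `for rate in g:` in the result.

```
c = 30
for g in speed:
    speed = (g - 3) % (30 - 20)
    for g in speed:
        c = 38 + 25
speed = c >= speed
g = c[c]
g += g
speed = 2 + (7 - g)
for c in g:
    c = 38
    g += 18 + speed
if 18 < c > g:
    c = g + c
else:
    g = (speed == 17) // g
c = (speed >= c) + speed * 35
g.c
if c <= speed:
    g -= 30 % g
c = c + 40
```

10

Transformed code:
rate = 30
for g in speed:
    speed = (g - 3) % (30 - 20)
    for g in speed:
        rate = 38 + 25
speed = rate >= speed
g = rate[rate]
g += g
speed = 2 + (7 - g)
for rate in g:
    rate = 38
    g += 18 + speed
if 18 < rate > g:
    rate = g + rate
else:
    g = (speed == 17) // g
rate = (speed >= rate) + speed * 35
g.c
if rate <= speed:
    g -= 30 % g
rate = rate + 40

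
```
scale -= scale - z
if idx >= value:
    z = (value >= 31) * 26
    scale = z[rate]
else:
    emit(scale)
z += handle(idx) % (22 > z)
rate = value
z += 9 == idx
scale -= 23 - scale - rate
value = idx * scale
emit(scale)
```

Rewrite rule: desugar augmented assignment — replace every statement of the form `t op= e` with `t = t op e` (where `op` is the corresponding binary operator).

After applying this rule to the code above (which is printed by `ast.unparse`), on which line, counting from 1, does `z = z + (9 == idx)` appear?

9

Transformed code:
scale = scale - (scale - z)
if idx >= value:
    z = (value >= 31) * 26
    scale = z[rate]
else:
    emit(scale)
z = z + handle(idx) % (22 > z)
rate = value
z = z + (9 == idx)
scale = scale - (23 - scale - rate)
value = idx * scale
emit(scale)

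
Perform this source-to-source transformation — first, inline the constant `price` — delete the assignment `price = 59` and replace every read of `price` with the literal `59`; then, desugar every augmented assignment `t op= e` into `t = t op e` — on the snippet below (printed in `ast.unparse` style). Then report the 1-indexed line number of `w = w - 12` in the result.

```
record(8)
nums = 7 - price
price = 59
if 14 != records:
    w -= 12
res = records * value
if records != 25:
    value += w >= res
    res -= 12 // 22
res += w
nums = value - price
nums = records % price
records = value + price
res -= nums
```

Transformed code:
record(8)
nums = 7 - 59
if 14 != records:
    w = w - 12
res = records * value
if records != 25:
    value = value + (w >= res)
    res = res - 12 // 22
res = res + w
nums = value - 59
nums = records % 59
records = value + 59
res = res - nums

4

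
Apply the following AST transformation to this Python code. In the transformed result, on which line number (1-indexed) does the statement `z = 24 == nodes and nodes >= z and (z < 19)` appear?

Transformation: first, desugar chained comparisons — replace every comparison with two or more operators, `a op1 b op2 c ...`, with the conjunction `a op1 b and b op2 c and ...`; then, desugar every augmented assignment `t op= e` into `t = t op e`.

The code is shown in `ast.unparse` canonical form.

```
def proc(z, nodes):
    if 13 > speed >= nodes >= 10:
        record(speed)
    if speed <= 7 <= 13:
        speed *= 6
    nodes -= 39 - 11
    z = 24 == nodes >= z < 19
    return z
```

7

Transformed code:
def proc(z, nodes):
    if 13 > speed and speed >= nodes and (nodes >= 10):
        record(speed)
    if speed <= 7 and 7 <= 13:
        speed = speed * 6
    nodes = nodes - (39 - 11)
    z = 24 == nodes and nodes >= z and (z < 19)
    return z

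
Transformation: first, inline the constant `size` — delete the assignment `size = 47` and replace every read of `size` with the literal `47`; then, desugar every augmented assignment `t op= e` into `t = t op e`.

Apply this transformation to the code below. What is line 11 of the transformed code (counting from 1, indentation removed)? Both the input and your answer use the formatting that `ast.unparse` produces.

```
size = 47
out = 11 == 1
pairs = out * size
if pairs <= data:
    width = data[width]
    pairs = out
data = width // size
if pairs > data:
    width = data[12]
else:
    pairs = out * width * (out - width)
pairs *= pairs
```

Transformed code:
out = 11 == 1
pairs = out * 47
if pairs <= data:
    width = data[width]
    pairs = out
data = width // 47
if pairs > data:
    width = data[12]
else:
    pairs = out * width * (out - width)
pairs = pairs * pairs

pairs = pairs * pairs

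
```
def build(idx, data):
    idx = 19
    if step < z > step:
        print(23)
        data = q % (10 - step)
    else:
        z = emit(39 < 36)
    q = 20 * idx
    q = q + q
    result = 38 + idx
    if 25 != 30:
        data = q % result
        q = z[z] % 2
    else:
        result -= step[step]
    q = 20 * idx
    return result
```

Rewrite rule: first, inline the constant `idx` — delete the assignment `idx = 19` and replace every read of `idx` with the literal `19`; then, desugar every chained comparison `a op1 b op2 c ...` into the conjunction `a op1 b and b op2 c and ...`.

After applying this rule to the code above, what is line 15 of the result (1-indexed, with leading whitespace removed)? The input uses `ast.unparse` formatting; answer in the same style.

Transformed code:
def build(idx, data):
    if step < z and z > step:
        print(23)
        data = q % (10 - step)
    else:
        z = emit(39 < 36)
    q = 20 * 19
    q = q + q
    result = 38 + 19
    if 25 != 30:
        data = q % result
        q = z[z] % 2
    else:
        result -= step[step]
    q = 20 * 19
    return result

q = 20 * 19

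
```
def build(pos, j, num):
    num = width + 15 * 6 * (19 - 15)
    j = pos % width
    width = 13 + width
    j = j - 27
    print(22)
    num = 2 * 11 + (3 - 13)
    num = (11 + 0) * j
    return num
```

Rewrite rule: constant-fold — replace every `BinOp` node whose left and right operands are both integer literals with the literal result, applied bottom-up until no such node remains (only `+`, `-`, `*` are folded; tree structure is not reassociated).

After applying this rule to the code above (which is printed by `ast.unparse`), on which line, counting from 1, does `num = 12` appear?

Transformed code:
def build(pos, j, num):
    num = width + 360
    j = pos % width
    width = 13 + width
    j = j - 27
    print(22)
    num = 12
    num = 11 * j
    return num

7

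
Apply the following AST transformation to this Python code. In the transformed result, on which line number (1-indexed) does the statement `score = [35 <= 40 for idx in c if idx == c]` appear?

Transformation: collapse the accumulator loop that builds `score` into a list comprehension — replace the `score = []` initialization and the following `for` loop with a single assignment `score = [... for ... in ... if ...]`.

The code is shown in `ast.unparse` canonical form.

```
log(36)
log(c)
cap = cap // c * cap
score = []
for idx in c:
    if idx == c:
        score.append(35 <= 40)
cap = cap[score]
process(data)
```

4

Transformed code:
log(36)
log(c)
cap = cap // c * cap
score = [35 <= 40 for idx in c if idx == c]
cap = cap[score]
process(data)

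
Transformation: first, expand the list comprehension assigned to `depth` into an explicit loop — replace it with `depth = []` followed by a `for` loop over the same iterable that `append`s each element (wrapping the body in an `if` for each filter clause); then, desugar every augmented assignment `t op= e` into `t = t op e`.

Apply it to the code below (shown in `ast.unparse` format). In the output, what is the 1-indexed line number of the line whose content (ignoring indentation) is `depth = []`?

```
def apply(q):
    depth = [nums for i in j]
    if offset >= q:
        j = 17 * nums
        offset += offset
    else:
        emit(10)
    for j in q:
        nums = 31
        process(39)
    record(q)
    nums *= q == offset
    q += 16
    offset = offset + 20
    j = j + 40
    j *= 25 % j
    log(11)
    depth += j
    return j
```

2

Transformed code:
def apply(q):
    depth = []
    for i in j:
        depth.append(nums)
    if offset >= q:
        j = 17 * nums
        offset = offset + offset
    else:
        emit(10)
    for j in q:
        nums = 31
        process(39)
    record(q)
    nums = nums * (q == offset)
    q = q + 16
    offset = offset + 20
    j = j + 40
    j = j * (25 % j)
    log(11)
    depth = depth + j
    return j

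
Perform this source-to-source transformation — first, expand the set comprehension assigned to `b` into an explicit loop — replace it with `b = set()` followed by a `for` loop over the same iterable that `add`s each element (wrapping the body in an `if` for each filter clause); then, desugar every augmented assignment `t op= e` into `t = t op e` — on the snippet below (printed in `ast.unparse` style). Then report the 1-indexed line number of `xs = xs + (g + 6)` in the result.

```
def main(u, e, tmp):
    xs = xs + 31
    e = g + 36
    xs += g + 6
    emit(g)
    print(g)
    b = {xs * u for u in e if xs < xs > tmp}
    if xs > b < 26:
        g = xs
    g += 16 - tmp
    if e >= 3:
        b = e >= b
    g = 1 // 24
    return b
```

4

Transformed code:
def main(u, e, tmp):
    xs = xs + 31
    e = g + 36
    xs = xs + (g + 6)
    emit(g)
    print(g)
    b = set()
    for u in e:
        if xs < xs > tmp:
            b.add(xs * u)
    if xs > b < 26:
        g = xs
    g = g + (16 - tmp)
    if e >= 3:
        b = e >= b
    g = 1 // 24
    return b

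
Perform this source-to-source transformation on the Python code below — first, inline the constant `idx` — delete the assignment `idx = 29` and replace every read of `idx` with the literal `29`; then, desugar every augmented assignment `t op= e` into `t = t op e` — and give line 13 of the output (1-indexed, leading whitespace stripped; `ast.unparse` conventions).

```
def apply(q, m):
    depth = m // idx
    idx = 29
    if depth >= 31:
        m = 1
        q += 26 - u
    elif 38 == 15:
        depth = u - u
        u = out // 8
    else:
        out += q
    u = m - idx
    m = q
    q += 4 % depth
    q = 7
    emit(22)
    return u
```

q = q + 4 % depth

Transformed code:
def apply(q, m):
    depth = m // 29
    if depth >= 31:
        m = 1
        q = q + (26 - u)
    elif 38 == 15:
        depth = u - u
        u = out // 8
    else:
        out = out + q
    u = m - 29
    m = q
    q = q + 4 % depth
    q = 7
    emit(22)
    return u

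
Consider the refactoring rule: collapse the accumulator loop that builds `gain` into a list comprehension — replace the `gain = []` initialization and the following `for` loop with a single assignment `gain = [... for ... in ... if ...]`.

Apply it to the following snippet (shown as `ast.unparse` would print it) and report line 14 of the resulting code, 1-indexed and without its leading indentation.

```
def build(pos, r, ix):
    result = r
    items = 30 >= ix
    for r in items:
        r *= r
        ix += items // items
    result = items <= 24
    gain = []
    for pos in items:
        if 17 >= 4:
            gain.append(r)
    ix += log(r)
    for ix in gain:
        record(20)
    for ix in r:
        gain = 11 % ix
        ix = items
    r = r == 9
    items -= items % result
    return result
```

Transformed code:
def build(pos, r, ix):
    result = r
    items = 30 >= ix
    for r in items:
        r *= r
        ix += items // items
    result = items <= 24
    gain = [r for pos in items if 17 >= 4]
    ix += log(r)
    for ix in gain:
        record(20)
    for ix in r:
        gain = 11 % ix
        ix = items
    r = r == 9
    items -= items % result
    return result

ix = items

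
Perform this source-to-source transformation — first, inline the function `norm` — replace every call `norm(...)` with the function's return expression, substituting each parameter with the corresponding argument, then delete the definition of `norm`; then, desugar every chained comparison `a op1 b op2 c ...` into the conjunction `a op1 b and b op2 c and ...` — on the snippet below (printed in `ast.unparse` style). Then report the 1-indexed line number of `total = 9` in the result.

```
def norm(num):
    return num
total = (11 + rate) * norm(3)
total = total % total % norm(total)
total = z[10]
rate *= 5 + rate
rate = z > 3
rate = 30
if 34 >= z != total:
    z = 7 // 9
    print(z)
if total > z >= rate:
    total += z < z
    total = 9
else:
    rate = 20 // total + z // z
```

Transformed code:
total = (11 + rate) * 3
total = total % total % total
total = z[10]
rate *= 5 + rate
rate = z > 3
rate = 30
if 34 >= z and z != total:
    z = 7 // 9
    print(z)
if total > z and z >= rate:
    total += z < z
    total = 9
else:
    rate = 20 // total + z // z

12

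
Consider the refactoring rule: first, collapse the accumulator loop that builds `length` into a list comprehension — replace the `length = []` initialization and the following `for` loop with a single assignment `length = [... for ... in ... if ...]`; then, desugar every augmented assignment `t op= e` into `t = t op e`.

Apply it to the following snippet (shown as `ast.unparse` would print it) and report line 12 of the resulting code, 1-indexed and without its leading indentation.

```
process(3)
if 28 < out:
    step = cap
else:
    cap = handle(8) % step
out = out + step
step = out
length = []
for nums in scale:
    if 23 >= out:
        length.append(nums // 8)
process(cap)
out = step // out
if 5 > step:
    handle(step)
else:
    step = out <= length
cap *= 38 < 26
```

handle(step)

Transformed code:
process(3)
if 28 < out:
    step = cap
else:
    cap = handle(8) % step
out = out + step
step = out
length = [nums // 8 for nums in scale if 23 >= out]
process(cap)
out = step // out
if 5 > step:
    handle(step)
else:
    step = out <= length
cap = cap * (38 < 26)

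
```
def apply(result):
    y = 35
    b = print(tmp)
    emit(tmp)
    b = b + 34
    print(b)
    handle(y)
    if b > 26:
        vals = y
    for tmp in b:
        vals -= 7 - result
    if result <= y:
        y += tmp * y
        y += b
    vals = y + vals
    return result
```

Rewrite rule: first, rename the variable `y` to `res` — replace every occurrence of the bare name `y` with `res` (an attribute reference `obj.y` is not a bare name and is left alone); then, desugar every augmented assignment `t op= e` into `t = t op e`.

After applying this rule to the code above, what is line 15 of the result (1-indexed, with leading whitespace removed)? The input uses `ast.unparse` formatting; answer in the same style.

vals = res + vals

Transformed code:
def apply(result):
    res = 35
    b = print(tmp)
    emit(tmp)
    b = b + 34
    print(b)
    handle(res)
    if b > 26:
        vals = res
    for tmp in b:
        vals = vals - (7 - result)
    if result <= res:
        res = res + tmp * res
        res = res + b
    vals = res + vals
    return result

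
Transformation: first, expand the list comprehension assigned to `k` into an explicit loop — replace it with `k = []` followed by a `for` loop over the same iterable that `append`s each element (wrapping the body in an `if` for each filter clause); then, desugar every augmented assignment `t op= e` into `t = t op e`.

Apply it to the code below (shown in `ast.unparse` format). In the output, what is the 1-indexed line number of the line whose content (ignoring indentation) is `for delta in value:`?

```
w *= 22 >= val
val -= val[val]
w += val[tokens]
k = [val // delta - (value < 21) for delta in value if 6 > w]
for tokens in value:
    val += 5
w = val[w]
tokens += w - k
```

Transformed code:
w = w * (22 >= val)
val = val - val[val]
w = w + val[tokens]
k = []
for delta in value:
    if 6 > w:
        k.append(val // delta - (value < 21))
for tokens in value:
    val = val + 5
w = val[w]
tokens = tokens + (w - k)

5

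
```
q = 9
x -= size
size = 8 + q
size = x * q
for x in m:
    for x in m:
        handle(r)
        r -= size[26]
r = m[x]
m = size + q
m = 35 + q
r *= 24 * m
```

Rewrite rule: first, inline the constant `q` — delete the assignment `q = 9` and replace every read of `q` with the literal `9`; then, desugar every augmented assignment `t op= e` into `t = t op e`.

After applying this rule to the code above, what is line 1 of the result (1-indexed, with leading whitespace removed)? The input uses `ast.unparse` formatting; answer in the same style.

x = x - size

Transformed code:
x = x - size
size = 8 + 9
size = x * 9
for x in m:
    for x in m:
        handle(r)
        r = r - size[26]
r = m[x]
m = size + 9
m = 35 + 9
r = r * (24 * m)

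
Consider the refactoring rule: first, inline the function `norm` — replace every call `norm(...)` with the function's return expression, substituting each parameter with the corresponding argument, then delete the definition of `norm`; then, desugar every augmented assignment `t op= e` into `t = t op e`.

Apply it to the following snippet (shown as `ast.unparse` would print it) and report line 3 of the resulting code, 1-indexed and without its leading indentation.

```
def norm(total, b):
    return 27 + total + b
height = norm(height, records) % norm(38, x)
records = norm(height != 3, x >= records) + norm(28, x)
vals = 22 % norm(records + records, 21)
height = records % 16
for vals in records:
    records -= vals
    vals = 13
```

Transformed code:
height = (27 + height + records) % (27 + 38 + x)
records = 27 + (height != 3) + (x >= records) + (27 + 28 + x)
vals = 22 % (27 + (records + records) + 21)
height = records % 16
for vals in records:
    records = records - vals
    vals = 13

vals = 22 % (27 + (records + records) + 21)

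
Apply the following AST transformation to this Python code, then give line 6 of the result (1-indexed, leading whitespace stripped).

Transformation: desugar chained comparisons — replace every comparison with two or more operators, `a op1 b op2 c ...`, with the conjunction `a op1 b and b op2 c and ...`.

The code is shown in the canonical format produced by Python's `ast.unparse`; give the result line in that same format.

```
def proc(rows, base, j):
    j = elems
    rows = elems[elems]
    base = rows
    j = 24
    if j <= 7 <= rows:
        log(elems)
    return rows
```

Transformed code:
def proc(rows, base, j):
    j = elems
    rows = elems[elems]
    base = rows
    j = 24
    if j <= 7 and 7 <= rows:
        log(elems)
    return rows

if j <= 7 and 7 <= rows:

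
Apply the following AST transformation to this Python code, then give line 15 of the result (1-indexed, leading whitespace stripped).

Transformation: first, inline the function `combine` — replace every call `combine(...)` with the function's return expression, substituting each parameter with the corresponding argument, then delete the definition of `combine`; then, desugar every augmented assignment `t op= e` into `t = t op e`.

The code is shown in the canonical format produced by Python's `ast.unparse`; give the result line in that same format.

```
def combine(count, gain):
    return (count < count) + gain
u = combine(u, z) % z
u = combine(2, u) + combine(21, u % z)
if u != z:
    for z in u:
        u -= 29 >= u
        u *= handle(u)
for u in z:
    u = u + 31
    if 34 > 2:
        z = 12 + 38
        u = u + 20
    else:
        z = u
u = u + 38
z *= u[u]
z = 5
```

z = z * u[u]

Transformed code:
u = ((u < u) + z) % z
u = (2 < 2) + u + ((21 < 21) + u % z)
if u != z:
    for z in u:
        u = u - (29 >= u)
        u = u * handle(u)
for u in z:
    u = u + 31
    if 34 > 2:
        z = 12 + 38
        u = u + 20
    else:
        z = u
u = u + 38
z = z * u[u]
z = 5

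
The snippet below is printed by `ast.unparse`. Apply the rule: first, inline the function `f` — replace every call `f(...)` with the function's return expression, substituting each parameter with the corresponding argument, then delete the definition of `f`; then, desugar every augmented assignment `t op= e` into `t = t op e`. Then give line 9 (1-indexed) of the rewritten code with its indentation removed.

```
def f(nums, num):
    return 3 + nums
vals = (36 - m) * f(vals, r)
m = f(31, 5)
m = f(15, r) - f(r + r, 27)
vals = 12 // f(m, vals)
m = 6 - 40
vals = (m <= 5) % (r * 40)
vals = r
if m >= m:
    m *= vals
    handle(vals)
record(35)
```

Transformed code:
vals = (36 - m) * (3 + vals)
m = 3 + 31
m = 3 + 15 - (3 + (r + r))
vals = 12 // (3 + m)
m = 6 - 40
vals = (m <= 5) % (r * 40)
vals = r
if m >= m:
    m = m * vals
    handle(vals)
record(35)

m = m * vals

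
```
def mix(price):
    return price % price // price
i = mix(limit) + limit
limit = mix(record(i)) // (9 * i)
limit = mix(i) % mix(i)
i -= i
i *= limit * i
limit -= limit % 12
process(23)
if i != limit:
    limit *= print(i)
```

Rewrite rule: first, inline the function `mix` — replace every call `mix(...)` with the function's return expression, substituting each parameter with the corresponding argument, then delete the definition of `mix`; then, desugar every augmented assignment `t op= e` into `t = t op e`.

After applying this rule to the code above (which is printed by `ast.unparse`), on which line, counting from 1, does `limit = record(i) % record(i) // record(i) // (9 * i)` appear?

2

Transformed code:
i = limit % limit // limit + limit
limit = record(i) % record(i) // record(i) // (9 * i)
limit = i % i // i % (i % i // i)
i = i - i
i = i * (limit * i)
limit = limit - limit % 12
process(23)
if i != limit:
    limit = limit * print(i)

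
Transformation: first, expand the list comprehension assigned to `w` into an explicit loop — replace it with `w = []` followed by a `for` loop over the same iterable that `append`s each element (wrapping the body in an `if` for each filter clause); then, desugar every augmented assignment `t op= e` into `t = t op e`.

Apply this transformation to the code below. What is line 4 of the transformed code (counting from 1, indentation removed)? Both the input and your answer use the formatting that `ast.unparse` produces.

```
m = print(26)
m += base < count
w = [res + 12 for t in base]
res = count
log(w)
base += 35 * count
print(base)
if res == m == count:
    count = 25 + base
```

for t in base:

Transformed code:
m = print(26)
m = m + (base < count)
w = []
for t in base:
    w.append(res + 12)
res = count
log(w)
base = base + 35 * count
print(base)
if res == m == count:
    count = 25 + base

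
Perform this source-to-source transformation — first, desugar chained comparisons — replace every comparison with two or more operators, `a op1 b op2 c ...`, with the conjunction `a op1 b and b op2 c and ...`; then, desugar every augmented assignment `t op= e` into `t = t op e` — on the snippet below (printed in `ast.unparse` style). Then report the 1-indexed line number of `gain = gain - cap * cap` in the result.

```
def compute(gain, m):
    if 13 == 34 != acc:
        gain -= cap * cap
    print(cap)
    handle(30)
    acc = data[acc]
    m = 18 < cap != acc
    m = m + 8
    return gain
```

3

Transformed code:
def compute(gain, m):
    if 13 == 34 and 34 != acc:
        gain = gain - cap * cap
    print(cap)
    handle(30)
    acc = data[acc]
    m = 18 < cap and cap != acc
    m = m + 8
    return gain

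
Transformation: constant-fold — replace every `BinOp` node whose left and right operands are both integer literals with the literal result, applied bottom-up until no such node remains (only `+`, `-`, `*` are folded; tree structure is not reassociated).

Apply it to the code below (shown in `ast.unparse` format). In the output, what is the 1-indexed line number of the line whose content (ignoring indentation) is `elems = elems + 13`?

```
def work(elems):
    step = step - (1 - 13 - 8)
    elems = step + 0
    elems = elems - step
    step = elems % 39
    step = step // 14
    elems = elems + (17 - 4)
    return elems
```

7

Transformed code:
def work(elems):
    step = step - -20
    elems = step + 0
    elems = elems - step
    step = elems % 39
    step = step // 14
    elems = elems + 13
    return elems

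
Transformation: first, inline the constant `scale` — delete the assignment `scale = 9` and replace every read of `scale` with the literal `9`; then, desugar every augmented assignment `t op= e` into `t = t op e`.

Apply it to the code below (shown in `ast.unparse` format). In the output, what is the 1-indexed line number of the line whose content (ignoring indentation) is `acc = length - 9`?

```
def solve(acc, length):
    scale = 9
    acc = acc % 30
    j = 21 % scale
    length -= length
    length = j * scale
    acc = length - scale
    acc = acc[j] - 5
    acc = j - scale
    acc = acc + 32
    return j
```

6

Transformed code:
def solve(acc, length):
    acc = acc % 30
    j = 21 % 9
    length = length - length
    length = j * 9
    acc = length - 9
    acc = acc[j] - 5
    acc = j - 9
    acc = acc + 32
    return j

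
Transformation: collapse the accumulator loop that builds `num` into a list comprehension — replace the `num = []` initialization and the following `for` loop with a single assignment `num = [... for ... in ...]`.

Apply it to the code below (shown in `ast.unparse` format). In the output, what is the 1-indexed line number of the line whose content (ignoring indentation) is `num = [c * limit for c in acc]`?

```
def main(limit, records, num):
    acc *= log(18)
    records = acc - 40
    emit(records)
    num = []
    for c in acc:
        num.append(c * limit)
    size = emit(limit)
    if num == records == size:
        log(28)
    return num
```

5

Transformed code:
def main(limit, records, num):
    acc *= log(18)
    records = acc - 40
    emit(records)
    num = [c * limit for c in acc]
    size = emit(limit)
    if num == records == size:
        log(28)
    return num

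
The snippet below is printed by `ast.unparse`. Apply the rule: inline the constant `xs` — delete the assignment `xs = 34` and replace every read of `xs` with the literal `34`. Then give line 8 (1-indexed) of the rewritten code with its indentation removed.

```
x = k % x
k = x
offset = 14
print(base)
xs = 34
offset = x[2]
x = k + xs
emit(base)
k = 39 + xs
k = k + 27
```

k = 39 + 34

Transformed code:
x = k % x
k = x
offset = 14
print(base)
offset = x[2]
x = k + 34
emit(base)
k = 39 + 34
k = k + 27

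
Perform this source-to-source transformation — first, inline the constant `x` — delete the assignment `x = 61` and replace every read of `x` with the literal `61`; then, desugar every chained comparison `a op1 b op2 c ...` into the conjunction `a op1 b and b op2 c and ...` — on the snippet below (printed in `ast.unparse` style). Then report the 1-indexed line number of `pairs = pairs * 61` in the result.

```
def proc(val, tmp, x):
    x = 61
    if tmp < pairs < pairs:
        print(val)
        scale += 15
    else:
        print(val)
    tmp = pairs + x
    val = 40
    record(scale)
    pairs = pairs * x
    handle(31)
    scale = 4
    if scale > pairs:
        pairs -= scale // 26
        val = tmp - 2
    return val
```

10

Transformed code:
def proc(val, tmp, x):
    if tmp < pairs and pairs < pairs:
        print(val)
        scale += 15
    else:
        print(val)
    tmp = pairs + 61
    val = 40
    record(scale)
    pairs = pairs * 61
    handle(31)
    scale = 4
    if scale > pairs:
        pairs -= scale // 26
        val = tmp - 2
    return val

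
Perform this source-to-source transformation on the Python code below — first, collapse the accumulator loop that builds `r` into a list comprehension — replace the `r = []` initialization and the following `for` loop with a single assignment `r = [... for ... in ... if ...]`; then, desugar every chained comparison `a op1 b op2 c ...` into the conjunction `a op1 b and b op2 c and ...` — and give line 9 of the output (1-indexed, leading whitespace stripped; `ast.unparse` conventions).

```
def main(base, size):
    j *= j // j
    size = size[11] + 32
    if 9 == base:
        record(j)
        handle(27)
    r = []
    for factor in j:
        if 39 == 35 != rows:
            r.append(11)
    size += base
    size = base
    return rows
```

size = base

Transformed code:
def main(base, size):
    j *= j // j
    size = size[11] + 32
    if 9 == base:
        record(j)
        handle(27)
    r = [11 for factor in j if 39 == 35 and 35 != rows]
    size += base
    size = base
    return rows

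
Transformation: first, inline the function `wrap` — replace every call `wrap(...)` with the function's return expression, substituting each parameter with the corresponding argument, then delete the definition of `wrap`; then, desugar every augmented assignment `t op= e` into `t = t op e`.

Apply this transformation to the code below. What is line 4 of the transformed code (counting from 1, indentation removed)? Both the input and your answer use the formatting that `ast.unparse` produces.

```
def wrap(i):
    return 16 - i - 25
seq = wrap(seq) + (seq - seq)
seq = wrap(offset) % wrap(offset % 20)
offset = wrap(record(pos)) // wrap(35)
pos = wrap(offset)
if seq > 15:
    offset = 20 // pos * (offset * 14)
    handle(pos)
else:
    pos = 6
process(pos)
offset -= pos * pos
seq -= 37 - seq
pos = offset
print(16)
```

pos = 16 - offset - 25

Transformed code:
seq = 16 - seq - 25 + (seq - seq)
seq = (16 - offset - 25) % (16 - offset % 20 - 25)
offset = (16 - record(pos) - 25) // (16 - 35 - 25)
pos = 16 - offset - 25
if seq > 15:
    offset = 20 // pos * (offset * 14)
    handle(pos)
else:
    pos = 6
process(pos)
offset = offset - pos * pos
seq = seq - (37 - seq)
pos = offset
print(16)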